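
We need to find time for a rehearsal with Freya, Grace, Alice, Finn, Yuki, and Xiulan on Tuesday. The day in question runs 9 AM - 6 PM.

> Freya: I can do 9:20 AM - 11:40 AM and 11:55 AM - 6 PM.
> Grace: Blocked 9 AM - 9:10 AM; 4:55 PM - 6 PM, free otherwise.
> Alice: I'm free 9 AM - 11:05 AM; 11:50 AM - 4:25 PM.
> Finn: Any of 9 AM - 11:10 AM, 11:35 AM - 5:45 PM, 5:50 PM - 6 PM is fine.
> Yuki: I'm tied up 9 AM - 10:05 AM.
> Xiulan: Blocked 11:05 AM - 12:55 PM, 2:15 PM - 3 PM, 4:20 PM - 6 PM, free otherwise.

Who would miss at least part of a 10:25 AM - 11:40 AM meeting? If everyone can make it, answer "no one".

Alice, Finn, Xiulan

Freya free: 09:20-11:40, 11:55-18:00.
Grace free: 09:10-16:55 (invert busy blocks within the working day).
Alice free: 09:00-11:05, 11:50-16:25.
Finn free: 09:00-11:10, 11:35-17:45, 17:50-18:00.
Yuki free: 10:05-18:00 (invert busy blocks within the working day).
Xiulan free: 09:00-11:05, 12:55-14:15, 15:00-16:20 (invert busy blocks within the working day).
Freya: free for 10:25-11:40. Grace: free for 10:25-11:40. Alice: not fully free for 10:25-11:40. Finn: not fully free for 10:25-11:40. Yuki: free for 10:25-11:40. Xiulan: not fully free for 10:25-11:40.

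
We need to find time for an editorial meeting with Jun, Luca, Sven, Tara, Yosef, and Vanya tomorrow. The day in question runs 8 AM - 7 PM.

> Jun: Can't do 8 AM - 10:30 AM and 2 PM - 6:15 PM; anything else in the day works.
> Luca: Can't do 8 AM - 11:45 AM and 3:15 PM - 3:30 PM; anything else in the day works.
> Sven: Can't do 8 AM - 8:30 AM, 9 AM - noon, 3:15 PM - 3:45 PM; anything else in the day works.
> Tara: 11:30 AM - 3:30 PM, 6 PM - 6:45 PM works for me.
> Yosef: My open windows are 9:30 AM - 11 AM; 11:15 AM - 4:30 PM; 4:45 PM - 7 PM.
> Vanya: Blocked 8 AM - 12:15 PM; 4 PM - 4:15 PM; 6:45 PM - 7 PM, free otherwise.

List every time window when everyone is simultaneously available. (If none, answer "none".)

12:15-14:00, 18:15-18:45

Jun free: 10:30-14:00, 18:15-19:00 (invert busy blocks within the working day).
Luca free: 11:45-15:15, 15:30-19:00 (invert busy blocks within the working day).
Sven free: 08:30-09:00, 12:00-15:15, 15:45-19:00 (invert busy blocks within the working day).
Tara free: 11:30-15:30, 18:00-18:45.
Yosef free: 09:30-11:00, 11:15-16:30, 16:45-19:00.
Vanya free: 12:15-16:00, 16:15-18:45 (invert busy blocks within the working day).
Jun ∩ Luca: 11:45-14:00, 18:15-19:00.
Jun ∩ Luca ∩ Sven: 12:00-14:00, 18:15-19:00.
Jun ∩ Luca ∩ Sven ∩ Tara: 12:00-14:00, 18:15-18:45.
Jun ∩ Luca ∩ Sven ∩ Tara ∩ Yosef: 12:00-14:00, 18:15-18:45.
Jun ∩ Luca ∩ Sven ∩ Tara ∩ Yosef ∩ Vanya: 12:15-14:00, 18:15-18:45.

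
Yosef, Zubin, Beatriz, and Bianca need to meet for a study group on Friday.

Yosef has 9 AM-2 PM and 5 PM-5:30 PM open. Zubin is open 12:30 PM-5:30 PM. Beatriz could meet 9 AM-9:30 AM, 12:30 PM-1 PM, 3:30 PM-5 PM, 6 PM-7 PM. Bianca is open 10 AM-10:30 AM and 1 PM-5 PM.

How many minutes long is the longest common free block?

Yosef ∩ Zubin: 12:30-14:00, 17:00-17:30.
Yosef ∩ Zubin ∩ Beatriz: 12:30-13:00.
Yosef ∩ Zubin ∩ Beatriz ∩ Bianca: ∅.
There is no time when everyone is free.
No common window exists, so the longest block is 0 minutes.

0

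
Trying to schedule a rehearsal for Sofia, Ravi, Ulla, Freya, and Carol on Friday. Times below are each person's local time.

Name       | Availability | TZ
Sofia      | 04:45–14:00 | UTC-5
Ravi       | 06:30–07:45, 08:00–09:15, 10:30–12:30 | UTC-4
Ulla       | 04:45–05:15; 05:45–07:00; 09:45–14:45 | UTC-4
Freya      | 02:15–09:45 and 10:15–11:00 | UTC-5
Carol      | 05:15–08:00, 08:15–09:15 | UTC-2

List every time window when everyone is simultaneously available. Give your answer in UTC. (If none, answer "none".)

Sofia in UTC: 09:45-19:00 (add 5h to convert from UTC-5).
Ravi in UTC: 10:30-11:45, 12:00-13:15, 14:30-16:30 (add 4h to convert from UTC-4).
Ulla in UTC: 08:45-09:15, 09:45-11:00, 13:45-18:45 (add 4h to convert from UTC-4).
Freya in UTC: 07:15-14:45, 15:15-16:00 (add 5h to convert from UTC-5).
Carol in UTC: 07:15-10:00, 10:15-11:15 (add 2h to convert from UTC-2).
Sofia ∩ Ravi: 10:30-11:45, 12:00-13:15, 14:30-16:30.
Sofia ∩ Ravi ∩ Ulla: 10:30-11:00, 14:30-16:30.
Sofia ∩ Ravi ∩ Ulla ∩ Freya: 10:30-11:00, 14:30-14:45, 15:15-16:00.
Sofia ∩ Ravi ∩ Ulla ∩ Freya ∩ Carol: 10:30-11:00.

10:30-11:00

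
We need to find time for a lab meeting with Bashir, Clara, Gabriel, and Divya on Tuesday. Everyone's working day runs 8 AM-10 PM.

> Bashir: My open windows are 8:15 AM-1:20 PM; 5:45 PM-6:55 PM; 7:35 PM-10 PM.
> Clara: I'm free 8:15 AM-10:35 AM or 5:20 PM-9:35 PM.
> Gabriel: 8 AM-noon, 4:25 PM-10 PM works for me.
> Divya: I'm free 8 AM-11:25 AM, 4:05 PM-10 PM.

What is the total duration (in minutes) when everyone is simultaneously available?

330

Bashir ∩ Clara: 08:15-10:35, 17:45-18:55, 19:35-21:35.
Bashir ∩ Clara ∩ Gabriel: 08:15-10:35, 17:45-18:55, 19:35-21:35.
Bashir ∩ Clara ∩ Gabriel ∩ Divya: 08:15-10:35, 17:45-18:55, 19:35-21:35.
Those are the intersection windows.
Summing the common windows: 140 + 70 + 120 = 330 minutes.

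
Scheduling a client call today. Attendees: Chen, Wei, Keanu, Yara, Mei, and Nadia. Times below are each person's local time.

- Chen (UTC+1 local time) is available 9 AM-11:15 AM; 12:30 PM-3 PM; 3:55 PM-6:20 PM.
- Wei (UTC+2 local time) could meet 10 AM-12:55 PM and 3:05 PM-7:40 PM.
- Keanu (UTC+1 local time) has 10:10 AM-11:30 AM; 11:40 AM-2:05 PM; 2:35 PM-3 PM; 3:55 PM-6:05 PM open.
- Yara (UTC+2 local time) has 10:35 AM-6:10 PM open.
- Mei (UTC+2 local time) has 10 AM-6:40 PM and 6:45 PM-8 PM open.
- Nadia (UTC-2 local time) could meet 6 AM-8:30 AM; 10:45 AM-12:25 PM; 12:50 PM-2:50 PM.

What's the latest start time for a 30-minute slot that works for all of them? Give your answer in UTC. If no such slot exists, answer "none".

15:40

Chen in UTC: 08:00-10:15, 11:30-14:00, 14:55-17:20 (subtract 1h to convert from UTC+1).
Wei in UTC: 08:00-10:55, 13:05-17:40 (subtract 2h to convert from UTC+2).
Keanu in UTC: 09:10-10:30, 10:40-13:05, 13:35-14:00, 14:55-17:05 (subtract 1h to convert from UTC+1).
Yara in UTC: 08:35-16:10 (subtract 2h to convert from UTC+2).
Mei in UTC: 08:00-16:40, 16:45-18:00 (subtract 2h to convert from UTC+2).
Nadia in UTC: 08:00-10:30, 12:45-14:25, 14:50-16:50 (add 2h to convert from UTC-2).
Chen ∩ Wei: 08:00-10:15, 13:05-14:00, 14:55-17:20.
Chen ∩ Wei ∩ Keanu: 09:10-10:15, 13:35-14:00, 14:55-17:05.
Chen ∩ Wei ∩ Keanu ∩ Yara: 09:10-10:15, 13:35-14:00, 14:55-16:10.
Chen ∩ Wei ∩ Keanu ∩ Yara ∩ Mei: 09:10-10:15, 13:35-14:00, 14:55-16:10.
Chen ∩ Wei ∩ Keanu ∩ Yara ∩ Mei ∩ Nadia: 09:10-10:15, 13:35-14:00, 14:55-16:10.
So the common availability across everyone is 09:10-10:15, 13:35-14:00, 14:55-16:10.
The last common window of at least 30 minutes is 14:55-16:10; a 30-minute meeting can start as late as 15:40 and still end by 16:10.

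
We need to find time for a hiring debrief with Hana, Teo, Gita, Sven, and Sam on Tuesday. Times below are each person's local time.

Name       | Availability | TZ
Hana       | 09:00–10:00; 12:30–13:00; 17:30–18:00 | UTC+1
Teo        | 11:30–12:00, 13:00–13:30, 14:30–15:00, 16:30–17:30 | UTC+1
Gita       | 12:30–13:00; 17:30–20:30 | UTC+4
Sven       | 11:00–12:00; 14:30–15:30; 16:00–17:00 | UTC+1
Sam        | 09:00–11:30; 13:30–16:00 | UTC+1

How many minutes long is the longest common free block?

0

Hana in UTC: 08:00-09:00, 11:30-12:00, 16:30-17:00 (subtract 1h to convert from UTC+1).
Teo in UTC: 10:30-11:00, 12:00-12:30, 13:30-14:00, 15:30-16:30 (subtract 1h to convert from UTC+1).
Gita in UTC: 08:30-09:00, 13:30-16:30 (subtract 4h to convert from UTC+4).
Sven in UTC: 10:00-11:00, 13:30-14:30, 15:00-16:00 (subtract 1h to convert from UTC+1).
Sam in UTC: 08:00-10:30, 12:30-15:00 (subtract 1h to convert from UTC+1).
Hana ∩ Teo: ∅.
Hana ∩ Teo ∩ Gita: ∅.
Hana ∩ Teo ∩ Gita ∩ Sven: ∅.
Hana ∩ Teo ∩ Gita ∩ Sven ∩ Sam: ∅.
There is no time when everyone is free.
No common window exists, so the longest block is 0 minutes.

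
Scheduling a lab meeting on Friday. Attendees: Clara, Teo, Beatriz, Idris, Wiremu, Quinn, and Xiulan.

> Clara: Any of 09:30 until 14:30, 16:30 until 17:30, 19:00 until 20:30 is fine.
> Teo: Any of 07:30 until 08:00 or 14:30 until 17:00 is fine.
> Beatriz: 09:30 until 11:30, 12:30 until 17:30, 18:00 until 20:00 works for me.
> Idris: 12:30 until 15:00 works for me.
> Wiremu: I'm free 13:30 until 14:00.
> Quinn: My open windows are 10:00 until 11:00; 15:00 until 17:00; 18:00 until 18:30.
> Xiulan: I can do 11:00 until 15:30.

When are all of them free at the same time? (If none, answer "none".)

Clara ∩ Teo: 16:30-17:00.
Clara ∩ Teo ∩ Beatriz: 16:30-17:00.
Clara ∩ Teo ∩ Beatriz ∩ Idris: ∅.
Clara ∩ Teo ∩ Beatriz ∩ Idris ∩ Wiremu: ∅.
Clara ∩ Teo ∩ Beatriz ∩ Idris ∩ Wiremu ∩ Quinn: ∅.
Clara ∩ Teo ∩ Beatriz ∩ Idris ∩ Wiremu ∩ Quinn ∩ Xiulan: ∅.
There is no time when everyone is free.

none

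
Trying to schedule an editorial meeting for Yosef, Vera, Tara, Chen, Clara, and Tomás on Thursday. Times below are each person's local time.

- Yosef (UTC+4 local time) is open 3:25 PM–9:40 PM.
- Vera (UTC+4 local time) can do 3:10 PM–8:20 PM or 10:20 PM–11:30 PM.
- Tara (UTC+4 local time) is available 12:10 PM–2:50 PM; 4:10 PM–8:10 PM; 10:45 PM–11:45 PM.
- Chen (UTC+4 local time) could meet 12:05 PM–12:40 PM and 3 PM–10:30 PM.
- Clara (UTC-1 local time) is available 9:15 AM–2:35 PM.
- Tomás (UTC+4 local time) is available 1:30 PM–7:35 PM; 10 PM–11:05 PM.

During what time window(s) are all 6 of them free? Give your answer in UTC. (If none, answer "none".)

12:10-15:35

Yosef in UTC: 11:25-17:40 (subtract 4h to convert from UTC+4).
Vera in UTC: 11:10-16:20, 18:20-19:30 (subtract 4h to convert from UTC+4).
Tara in UTC: 08:10-10:50, 12:10-16:10, 18:45-19:45 (subtract 4h to convert from UTC+4).
Chen in UTC: 08:05-08:40, 11:00-18:30 (subtract 4h to convert from UTC+4).
Clara in UTC: 10:15-15:35 (add 1h to convert from UTC-1).
Tomás in UTC: 09:30-15:35, 18:00-19:05 (subtract 4h to convert from UTC+4).
Yosef ∩ Vera: 11:25-16:20.
Yosef ∩ Vera ∩ Tara: 12:10-16:10.
Yosef ∩ Vera ∩ Tara ∩ Chen: 12:10-16:10.
Yosef ∩ Vera ∩ Tara ∩ Chen ∩ Clara: 12:10-15:35.
Yosef ∩ Vera ∩ Tara ∩ Chen ∩ Clara ∩ Tomás: 12:10-15:35.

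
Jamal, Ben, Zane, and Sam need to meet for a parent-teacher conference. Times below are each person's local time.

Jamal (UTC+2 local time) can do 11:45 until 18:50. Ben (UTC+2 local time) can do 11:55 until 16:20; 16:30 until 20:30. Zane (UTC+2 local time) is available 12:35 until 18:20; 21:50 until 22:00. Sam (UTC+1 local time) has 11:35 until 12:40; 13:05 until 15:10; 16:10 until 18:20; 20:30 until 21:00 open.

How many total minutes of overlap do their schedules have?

Jamal in UTC: 09:45-16:50 (subtract 2h to convert from UTC+2).
Ben in UTC: 09:55-14:20, 14:30-18:30 (subtract 2h to convert from UTC+2).
Zane in UTC: 10:35-16:20, 19:50-20:00 (subtract 2h to convert from UTC+2).
Sam in UTC: 10:35-11:40, 12:05-14:10, 15:10-17:20, 19:30-20:00 (subtract 1h to convert from UTC+1).
Jamal ∩ Ben: 09:55-14:20, 14:30-16:50.
Jamal ∩ Ben ∩ Zane: 10:35-14:20, 14:30-16:20.
Jamal ∩ Ben ∩ Zane ∩ Sam: 10:35-11:40, 12:05-14:10, 15:10-16:20.
Summing the common windows: 65 + 125 + 70 = 260 minutes.

260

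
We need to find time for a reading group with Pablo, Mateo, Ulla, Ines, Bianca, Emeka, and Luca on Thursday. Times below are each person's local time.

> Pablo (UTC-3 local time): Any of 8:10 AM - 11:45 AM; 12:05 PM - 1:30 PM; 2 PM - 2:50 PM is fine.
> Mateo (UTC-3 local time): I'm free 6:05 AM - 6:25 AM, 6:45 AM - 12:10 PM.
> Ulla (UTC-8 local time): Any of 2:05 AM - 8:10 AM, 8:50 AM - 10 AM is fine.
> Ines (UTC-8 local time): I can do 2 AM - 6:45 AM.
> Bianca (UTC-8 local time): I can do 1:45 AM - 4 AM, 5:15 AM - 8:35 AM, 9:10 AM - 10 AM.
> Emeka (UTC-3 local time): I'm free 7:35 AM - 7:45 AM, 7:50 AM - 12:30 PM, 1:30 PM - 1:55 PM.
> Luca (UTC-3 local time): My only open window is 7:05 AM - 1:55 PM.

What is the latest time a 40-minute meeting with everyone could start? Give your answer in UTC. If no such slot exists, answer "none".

14:05

Pablo in UTC: 11:10-14:45, 15:05-16:30, 17:00-17:50 (add 3h to convert from UTC-3).
Mateo in UTC: 09:05-09:25, 09:45-15:10 (add 3h to convert from UTC-3).
Ulla in UTC: 10:05-16:10, 16:50-18:00 (add 8h to convert from UTC-8).
Ines in UTC: 10:00-14:45 (add 8h to convert from UTC-8).
Bianca in UTC: 09:45-12:00, 13:15-16:35, 17:10-18:00 (add 8h to convert from UTC-8).
Emeka in UTC: 10:35-10:45, 10:50-15:30, 16:30-16:55 (add 3h to convert from UTC-3).
Luca in UTC: 10:05-16:55 (add 3h to convert from UTC-3).
Pablo ∩ Mateo: 11:10-14:45, 15:05-15:10.
Pablo ∩ Mateo ∩ Ulla: 11:10-14:45, 15:05-15:10.
Pablo ∩ Mateo ∩ Ulla ∩ Ines: 11:10-14:45.
Pablo ∩ Mateo ∩ Ulla ∩ Ines ∩ Bianca: 11:10-12:00, 13:15-14:45.
Pablo ∩ Mateo ∩ Ulla ∩ Ines ∩ Bianca ∩ Emeka: 11:10-12:00, 13:15-14:45.
Pablo ∩ Mateo ∩ Ulla ∩ Ines ∩ Bianca ∩ Emeka ∩ Luca: 11:10-12:00, 13:15-14:45.
The last common window of at least 40 minutes is 13:15-14:45; a 40-minute meeting can start as late as 14:05 and still end by 14:45.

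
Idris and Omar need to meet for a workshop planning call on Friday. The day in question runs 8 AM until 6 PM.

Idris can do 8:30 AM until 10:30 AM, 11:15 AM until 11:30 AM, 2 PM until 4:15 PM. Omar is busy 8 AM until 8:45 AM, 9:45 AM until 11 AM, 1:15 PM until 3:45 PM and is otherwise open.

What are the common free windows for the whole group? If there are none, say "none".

Idris free: 08:30-10:30, 11:15-11:30, 14:00-16:15.
Omar free: 08:45-09:45, 11:00-13:15, 15:45-18:00 (invert busy blocks within the working day).
Idris ∩ Omar: 08:45-09:45, 11:15-11:30, 15:45-16:15.

08:45-09:45, 11:15-11:30, 15:45-16:15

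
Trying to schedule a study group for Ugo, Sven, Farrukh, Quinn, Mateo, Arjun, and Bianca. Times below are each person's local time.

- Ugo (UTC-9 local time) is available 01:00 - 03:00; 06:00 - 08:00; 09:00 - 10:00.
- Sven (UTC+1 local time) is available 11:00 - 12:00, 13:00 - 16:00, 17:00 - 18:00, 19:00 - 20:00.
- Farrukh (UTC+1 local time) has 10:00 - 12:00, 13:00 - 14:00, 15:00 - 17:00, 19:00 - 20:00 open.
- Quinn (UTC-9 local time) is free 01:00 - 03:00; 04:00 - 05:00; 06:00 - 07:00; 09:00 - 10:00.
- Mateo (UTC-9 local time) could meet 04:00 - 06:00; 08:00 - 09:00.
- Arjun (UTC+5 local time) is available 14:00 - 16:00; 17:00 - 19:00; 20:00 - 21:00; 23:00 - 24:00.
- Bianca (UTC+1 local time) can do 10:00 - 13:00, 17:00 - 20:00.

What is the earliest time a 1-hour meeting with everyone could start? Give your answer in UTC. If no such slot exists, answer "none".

Ugo in UTC: 10:00-12:00, 15:00-17:00, 18:00-19:00 (add 9h to convert from UTC-9).
Sven in UTC: 10:00-11:00, 12:00-15:00, 16:00-17:00, 18:00-19:00 (subtract 1h to convert from UTC+1).
Farrukh in UTC: 09:00-11:00, 12:00-13:00, 14:00-16:00, 18:00-19:00 (subtract 1h to convert from UTC+1).
Quinn in UTC: 10:00-12:00, 13:00-14:00, 15:00-16:00, 18:00-19:00 (add 9h to convert from UTC-9).
Mateo in UTC: 13:00-15:00, 17:00-18:00 (add 9h to convert from UTC-9).
Arjun in UTC: 09:00-11:00, 12:00-14:00, 15:00-16:00, 18:00-19:00 (subtract 5h to convert from UTC+5).
Bianca in UTC: 09:00-12:00, 16:00-19:00 (subtract 1h to convert from UTC+1).
Ugo ∩ Sven: 10:00-11:00, 16:00-17:00, 18:00-19:00.
Ugo ∩ Sven ∩ Farrukh: 10:00-11:00, 18:00-19:00.
Ugo ∩ Sven ∩ Farrukh ∩ Quinn: 10:00-11:00, 18:00-19:00.
Ugo ∩ Sven ∩ Farrukh ∩ Quinn ∩ Mateo: ∅.
Ugo ∩ Sven ∩ Farrukh ∩ Quinn ∩ Mateo ∩ Arjun: ∅.
Ugo ∩ Sven ∩ Farrukh ∩ Quinn ∩ Mateo ∩ Arjun ∩ Bianca: ∅.
There is no time when everyone is free.
No common window is at least 60 minutes long.

none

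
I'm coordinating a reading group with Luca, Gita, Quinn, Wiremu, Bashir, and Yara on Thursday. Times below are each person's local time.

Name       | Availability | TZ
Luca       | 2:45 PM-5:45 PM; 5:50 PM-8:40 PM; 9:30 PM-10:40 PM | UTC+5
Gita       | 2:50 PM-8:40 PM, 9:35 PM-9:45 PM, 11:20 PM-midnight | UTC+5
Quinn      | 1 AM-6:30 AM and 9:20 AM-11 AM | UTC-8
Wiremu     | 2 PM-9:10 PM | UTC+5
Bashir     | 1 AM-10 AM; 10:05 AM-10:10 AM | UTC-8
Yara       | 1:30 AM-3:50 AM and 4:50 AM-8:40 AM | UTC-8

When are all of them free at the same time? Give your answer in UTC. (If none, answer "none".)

Luca in UTC: 09:45-12:45, 12:50-15:40, 16:30-17:40 (subtract 5h to convert from UTC+5).
Gita in UTC: 09:50-15:40, 16:35-16:45, 18:20-19:00 (subtract 5h to convert from UTC+5).
Quinn in UTC: 09:00-14:30, 17:20-19:00 (add 8h to convert from UTC-8).
Wiremu in UTC: 09:00-16:10 (subtract 5h to convert from UTC+5).
Bashir in UTC: 09:00-18:00, 18:05-18:10 (add 8h to convert from UTC-8).
Yara in UTC: 09:30-11:50, 12:50-16:40 (add 8h to convert from UTC-8).
Luca ∩ Gita: 09:50-12:45, 12:50-15:40, 16:35-16:45.
Luca ∩ Gita ∩ Quinn: 09:50-12:45, 12:50-14:30.
Luca ∩ Gita ∩ Quinn ∩ Wiremu: 09:50-12:45, 12:50-14:30.
Luca ∩ Gita ∩ Quinn ∩ Wiremu ∩ Bashir: 09:50-12:45, 12:50-14:30.
Luca ∩ Gita ∩ Quinn ∩ Wiremu ∩ Bashir ∩ Yara: 09:50-11:50, 12:50-14:30.

09:50-11:50, 12:50-14:30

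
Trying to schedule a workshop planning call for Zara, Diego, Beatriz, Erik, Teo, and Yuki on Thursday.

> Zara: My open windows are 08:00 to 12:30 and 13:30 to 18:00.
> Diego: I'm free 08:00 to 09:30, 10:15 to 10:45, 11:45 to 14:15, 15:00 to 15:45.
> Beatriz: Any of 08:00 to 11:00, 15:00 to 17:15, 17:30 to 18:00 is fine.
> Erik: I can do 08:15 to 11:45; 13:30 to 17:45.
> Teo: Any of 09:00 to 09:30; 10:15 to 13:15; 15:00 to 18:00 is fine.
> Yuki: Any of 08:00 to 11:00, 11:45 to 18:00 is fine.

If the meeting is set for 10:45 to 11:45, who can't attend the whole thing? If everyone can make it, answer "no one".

Zara: free for 10:45-11:45. Diego: not fully free for 10:45-11:45. Beatriz: not fully free for 10:45-11:45. Erik: free for 10:45-11:45. Teo: free for 10:45-11:45. Yuki: not fully free for 10:45-11:45.

Beatriz, Diego, Yuki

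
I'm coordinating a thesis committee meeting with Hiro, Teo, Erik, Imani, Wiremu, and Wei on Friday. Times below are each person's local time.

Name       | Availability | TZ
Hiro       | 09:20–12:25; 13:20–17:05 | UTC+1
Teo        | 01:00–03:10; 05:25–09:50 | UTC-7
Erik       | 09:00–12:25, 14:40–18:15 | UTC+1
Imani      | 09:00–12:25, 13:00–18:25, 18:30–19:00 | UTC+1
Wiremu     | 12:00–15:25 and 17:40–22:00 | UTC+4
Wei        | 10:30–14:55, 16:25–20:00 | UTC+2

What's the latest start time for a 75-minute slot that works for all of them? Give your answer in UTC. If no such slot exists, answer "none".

14:50

Hiro in UTC: 08:20-11:25, 12:20-16:05 (subtract 1h to convert from UTC+1).
Teo in UTC: 08:00-10:10, 12:25-16:50 (add 7h to convert from UTC-7).
Erik in UTC: 08:00-11:25, 13:40-17:15 (subtract 1h to convert from UTC+1).
Imani in UTC: 08:00-11:25, 12:00-17:25, 17:30-18:00 (subtract 1h to convert from UTC+1).
Wiremu in UTC: 08:00-11:25, 13:40-18:00 (subtract 4h to convert from UTC+4).
Wei in UTC: 08:30-12:55, 14:25-18:00 (subtract 2h to convert from UTC+2).
Hiro ∩ Teo: 08:20-10:10, 12:25-16:05.
Hiro ∩ Teo ∩ Erik: 08:20-10:10, 13:40-16:05.
Hiro ∩ Teo ∩ Erik ∩ Imani: 08:20-10:10, 13:40-16:05.
Hiro ∩ Teo ∩ Erik ∩ Imani ∩ Wiremu: 08:20-10:10, 13:40-16:05.
Hiro ∩ Teo ∩ Erik ∩ Imani ∩ Wiremu ∩ Wei: 08:30-10:10, 14:25-16:05.
The last common window of at least 75 minutes is 14:25-16:05; a 75-minute meeting can start as late as 14:50 and still end by 16:05.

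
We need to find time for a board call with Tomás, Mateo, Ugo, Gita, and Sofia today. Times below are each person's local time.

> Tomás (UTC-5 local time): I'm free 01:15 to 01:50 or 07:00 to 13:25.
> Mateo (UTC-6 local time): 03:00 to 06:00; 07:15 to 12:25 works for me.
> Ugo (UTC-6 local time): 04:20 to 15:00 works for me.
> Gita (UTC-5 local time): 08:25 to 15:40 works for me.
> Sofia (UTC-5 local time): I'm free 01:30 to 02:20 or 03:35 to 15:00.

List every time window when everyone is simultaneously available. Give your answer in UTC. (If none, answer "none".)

Tomás in UTC: 06:15-06:50, 12:00-18:25 (add 5h to convert from UTC-5).
Mateo in UTC: 09:00-12:00, 13:15-18:25 (add 6h to convert from UTC-6).
Ugo in UTC: 10:20-21:00 (add 6h to convert from UTC-6).
Gita in UTC: 13:25-20:40 (add 5h to convert from UTC-5).
Sofia in UTC: 06:30-07:20, 08:35-20:00 (add 5h to convert from UTC-5).
Tomás ∩ Mateo: 13:15-18:25.
Tomás ∩ Mateo ∩ Ugo: 13:15-18:25.
Tomás ∩ Mateo ∩ Ugo ∩ Gita: 13:25-18:25.
Tomás ∩ Mateo ∩ Ugo ∩ Gita ∩ Sofia: 13:25-18:25.

13:25-18:25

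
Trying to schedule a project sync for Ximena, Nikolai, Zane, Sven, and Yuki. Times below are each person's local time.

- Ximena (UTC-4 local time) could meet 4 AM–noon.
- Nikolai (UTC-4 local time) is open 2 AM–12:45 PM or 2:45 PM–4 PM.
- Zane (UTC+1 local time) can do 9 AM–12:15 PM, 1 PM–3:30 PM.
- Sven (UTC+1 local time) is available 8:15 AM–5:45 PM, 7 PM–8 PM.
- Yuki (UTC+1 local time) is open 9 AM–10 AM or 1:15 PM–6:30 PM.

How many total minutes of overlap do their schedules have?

195

Ximena in UTC: 08:00-16:00 (add 4h to convert from UTC-4).
Nikolai in UTC: 06:00-16:45, 18:45-20:00 (add 4h to convert from UTC-4).
Zane in UTC: 08:00-11:15, 12:00-14:30 (subtract 1h to convert from UTC+1).
Sven in UTC: 07:15-16:45, 18:00-19:00 (subtract 1h to convert from UTC+1).
Yuki in UTC: 08:00-09:00, 12:15-17:30 (subtract 1h to convert from UTC+1).
Ximena ∩ Nikolai: 08:00-16:00.
Ximena ∩ Nikolai ∩ Zane: 08:00-11:15, 12:00-14:30.
Ximena ∩ Nikolai ∩ Zane ∩ Sven: 08:00-11:15, 12:00-14:30.
Ximena ∩ Nikolai ∩ Zane ∩ Sven ∩ Yuki: 08:00-09:00, 12:15-14:30.
So the common availability across everyone is 08:00-09:00, 12:15-14:30.
Summing the common windows: 60 + 135 = 195 minutes.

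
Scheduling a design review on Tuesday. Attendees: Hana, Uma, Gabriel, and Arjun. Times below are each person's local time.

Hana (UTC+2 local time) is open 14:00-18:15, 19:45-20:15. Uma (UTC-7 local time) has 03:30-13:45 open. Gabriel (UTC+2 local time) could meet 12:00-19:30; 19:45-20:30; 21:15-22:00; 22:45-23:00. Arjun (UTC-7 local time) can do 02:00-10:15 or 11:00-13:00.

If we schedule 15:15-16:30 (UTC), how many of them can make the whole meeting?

Hana in UTC: 12:00-16:15, 17:45-18:15 (subtract 2h to convert from UTC+2).
Uma in UTC: 10:30-20:45 (add 7h to convert from UTC-7).
Gabriel in UTC: 10:00-17:30, 17:45-18:30, 19:15-20:00, 20:45-21:00 (subtract 2h to convert from UTC+2).
Arjun in UTC: 09:00-17:15, 18:00-20:00 (add 7h to convert from UTC-7).
Uma, Gabriel, and Arjun can make the full 15:15-16:30 slot — that's 3.

3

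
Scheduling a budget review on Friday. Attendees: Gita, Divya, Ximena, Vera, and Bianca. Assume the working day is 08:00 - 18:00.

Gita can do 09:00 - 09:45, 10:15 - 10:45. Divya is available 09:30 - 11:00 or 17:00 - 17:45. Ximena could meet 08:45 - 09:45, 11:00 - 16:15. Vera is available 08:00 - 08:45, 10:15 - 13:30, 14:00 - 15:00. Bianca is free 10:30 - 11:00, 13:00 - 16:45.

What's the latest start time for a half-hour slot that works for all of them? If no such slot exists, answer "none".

Gita ∩ Divya: 09:30-09:45, 10:15-10:45.
Gita ∩ Divya ∩ Ximena: 09:30-09:45.
Gita ∩ Divya ∩ Ximena ∩ Vera: ∅.
Gita ∩ Divya ∩ Ximena ∩ Vera ∩ Bianca: ∅.
There is no time when everyone is free.
No common window is at least 30 minutes long.

none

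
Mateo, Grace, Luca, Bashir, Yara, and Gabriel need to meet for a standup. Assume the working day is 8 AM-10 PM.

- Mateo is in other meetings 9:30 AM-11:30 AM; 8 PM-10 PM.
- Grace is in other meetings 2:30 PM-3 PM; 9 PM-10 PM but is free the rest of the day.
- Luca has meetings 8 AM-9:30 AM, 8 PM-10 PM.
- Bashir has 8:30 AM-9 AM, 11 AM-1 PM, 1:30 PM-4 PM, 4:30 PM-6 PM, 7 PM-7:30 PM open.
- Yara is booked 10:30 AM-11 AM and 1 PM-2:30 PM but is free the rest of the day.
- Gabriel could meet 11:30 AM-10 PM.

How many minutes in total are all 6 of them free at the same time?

Mateo free: 08:00-09:30, 11:30-20:00 (invert busy blocks within the working day).
Grace free: 08:00-14:30, 15:00-21:00 (invert busy blocks within the working day).
Luca free: 09:30-20:00 (invert busy blocks within the working day).
Bashir free: 08:30-09:00, 11:00-13:00, 13:30-16:00, 16:30-18:00, 19:00-19:30.
Yara free: 08:00-10:30, 11:00-13:00, 14:30-22:00 (invert busy blocks within the working day).
Gabriel free: 11:30-22:00.
Mateo ∩ Grace: 08:00-09:30, 11:30-14:30, 15:00-20:00.
Mateo ∩ Grace ∩ Luca: 11:30-14:30, 15:00-20:00.
Mateo ∩ Grace ∩ Luca ∩ Bashir: 11:30-13:00, 13:30-14:30, 15:00-16:00, 16:30-18:00, 19:00-19:30.
Mateo ∩ Grace ∩ Luca ∩ Bashir ∩ Yara: 11:30-13:00, 15:00-16:00, 16:30-18:00, 19:00-19:30.
Mateo ∩ Grace ∩ Luca ∩ Bashir ∩ Yara ∩ Gabriel: 11:30-13:00, 15:00-16:00, 16:30-18:00, 19:00-19:30.
Summing the common windows: 90 + 60 + 90 + 30 = 270 minutes.

270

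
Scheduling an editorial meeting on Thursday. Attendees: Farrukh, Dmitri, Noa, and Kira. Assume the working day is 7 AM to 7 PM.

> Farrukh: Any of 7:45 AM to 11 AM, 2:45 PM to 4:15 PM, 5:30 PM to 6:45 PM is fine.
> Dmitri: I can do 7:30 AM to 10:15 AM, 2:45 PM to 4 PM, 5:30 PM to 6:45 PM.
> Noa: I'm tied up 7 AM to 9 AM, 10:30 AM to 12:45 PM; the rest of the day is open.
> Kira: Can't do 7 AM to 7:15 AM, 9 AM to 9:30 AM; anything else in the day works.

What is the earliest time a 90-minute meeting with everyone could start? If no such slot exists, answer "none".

Farrukh free: 07:45-11:00, 14:45-16:15, 17:30-18:45.
Dmitri free: 07:30-10:15, 14:45-16:00, 17:30-18:45.
Noa free: 09:00-10:30, 12:45-19:00 (invert busy blocks within the working day).
Kira free: 07:15-09:00, 09:30-19:00 (invert busy blocks within the working day).
Farrukh ∩ Dmitri: 07:45-10:15, 14:45-16:00, 17:30-18:45.
Farrukh ∩ Dmitri ∩ Noa: 09:00-10:15, 14:45-16:00, 17:30-18:45.
Farrukh ∩ Dmitri ∩ Noa ∩ Kira: 09:30-10:15, 14:45-16:00, 17:30-18:45.
No common window is at least 90 minutes long.

none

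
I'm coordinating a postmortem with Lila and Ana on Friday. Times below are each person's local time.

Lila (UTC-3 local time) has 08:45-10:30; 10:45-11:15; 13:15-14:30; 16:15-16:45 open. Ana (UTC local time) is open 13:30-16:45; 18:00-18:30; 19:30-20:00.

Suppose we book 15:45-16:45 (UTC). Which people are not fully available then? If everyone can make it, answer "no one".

Lila

Lila in UTC: 11:45-13:30, 13:45-14:15, 16:15-17:30, 19:15-19:45 (add 3h to convert from UTC-3).
Ana in UTC: 13:30-16:45, 18:00-18:30, 19:30-20:00.
Lila: not fully free for 15:45-16:45. Ana: free for 15:45-16:45.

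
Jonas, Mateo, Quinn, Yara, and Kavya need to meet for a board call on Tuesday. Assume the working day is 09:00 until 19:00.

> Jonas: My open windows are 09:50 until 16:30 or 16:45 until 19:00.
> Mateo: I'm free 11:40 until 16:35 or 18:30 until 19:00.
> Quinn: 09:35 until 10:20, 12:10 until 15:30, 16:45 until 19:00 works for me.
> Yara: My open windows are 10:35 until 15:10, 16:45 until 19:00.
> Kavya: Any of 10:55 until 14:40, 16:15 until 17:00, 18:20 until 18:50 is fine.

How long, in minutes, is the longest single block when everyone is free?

Jonas ∩ Mateo: 11:40-16:30, 18:30-19:00.
Jonas ∩ Mateo ∩ Quinn: 12:10-15:30, 18:30-19:00.
Jonas ∩ Mateo ∩ Quinn ∩ Yara: 12:10-15:10, 18:30-19:00.
Jonas ∩ Mateo ∩ Quinn ∩ Yara ∩ Kavya: 12:10-14:40, 18:30-18:50.
The longest is 12:10-14:40 at 150 minutes.

150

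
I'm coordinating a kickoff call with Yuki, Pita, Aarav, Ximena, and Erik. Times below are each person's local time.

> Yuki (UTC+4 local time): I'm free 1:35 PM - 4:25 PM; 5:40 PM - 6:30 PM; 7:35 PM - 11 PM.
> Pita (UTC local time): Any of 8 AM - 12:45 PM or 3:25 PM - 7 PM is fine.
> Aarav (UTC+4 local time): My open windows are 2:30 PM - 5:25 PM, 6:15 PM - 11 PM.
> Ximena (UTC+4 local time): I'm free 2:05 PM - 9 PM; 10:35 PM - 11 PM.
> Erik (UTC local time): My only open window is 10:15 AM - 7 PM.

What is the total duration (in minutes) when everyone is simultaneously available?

225

Yuki in UTC: 09:35-12:25, 13:40-14:30, 15:35-19:00 (subtract 4h to convert from UTC+4).
Pita in UTC: 08:00-12:45, 15:25-19:00.
Aarav in UTC: 10:30-13:25, 14:15-19:00 (subtract 4h to convert from UTC+4).
Ximena in UTC: 10:05-17:00, 18:35-19:00 (subtract 4h to convert from UTC+4).
Erik in UTC: 10:15-19:00.
Yuki ∩ Pita: 09:35-12:25, 15:35-19:00.
Yuki ∩ Pita ∩ Aarav: 10:30-12:25, 15:35-19:00.
Yuki ∩ Pita ∩ Aarav ∩ Ximena: 10:30-12:25, 15:35-17:00, 18:35-19:00.
Yuki ∩ Pita ∩ Aarav ∩ Ximena ∩ Erik: 10:30-12:25, 15:35-17:00, 18:35-19:00.
Those are the intersection windows.
Summing the common windows: 115 + 85 + 25 = 225 minutes.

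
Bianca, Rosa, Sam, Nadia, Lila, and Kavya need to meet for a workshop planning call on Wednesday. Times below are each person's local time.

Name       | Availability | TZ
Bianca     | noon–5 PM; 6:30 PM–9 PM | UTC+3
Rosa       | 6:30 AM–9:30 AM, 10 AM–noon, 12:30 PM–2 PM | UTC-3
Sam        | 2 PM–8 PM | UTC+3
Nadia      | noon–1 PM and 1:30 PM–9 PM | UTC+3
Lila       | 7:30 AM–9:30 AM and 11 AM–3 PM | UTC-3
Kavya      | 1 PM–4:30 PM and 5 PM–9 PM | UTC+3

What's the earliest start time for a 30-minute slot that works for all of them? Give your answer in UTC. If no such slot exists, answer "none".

Bianca in UTC: 09:00-14:00, 15:30-18:00 (subtract 3h to convert from UTC+3).
Rosa in UTC: 09:30-12:30, 13:00-15:00, 15:30-17:00 (add 3h to convert from UTC-3).
Sam in UTC: 11:00-17:00 (subtract 3h to convert from UTC+3).
Nadia in UTC: 09:00-10:00, 10:30-18:00 (subtract 3h to convert from UTC+3).
Lila in UTC: 10:30-12:30, 14:00-18:00 (add 3h to convert from UTC-3).
Kavya in UTC: 10:00-13:30, 14:00-18:00 (subtract 3h to convert from UTC+3).
Bianca ∩ Rosa: 09:30-12:30, 13:00-14:00, 15:30-17:00.
Bianca ∩ Rosa ∩ Sam: 11:00-12:30, 13:00-14:00, 15:30-17:00.
Bianca ∩ Rosa ∩ Sam ∩ Nadia: 11:00-12:30, 13:00-14:00, 15:30-17:00.
Bianca ∩ Rosa ∩ Sam ∩ Nadia ∩ Lila: 11:00-12:30, 15:30-17:00.
Bianca ∩ Rosa ∩ Sam ∩ Nadia ∩ Lila ∩ Kavya: 11:00-12:30, 15:30-17:00.
The first common window of at least 30 minutes is 11:00-12:30, so the earliest start is 11:00.

11:00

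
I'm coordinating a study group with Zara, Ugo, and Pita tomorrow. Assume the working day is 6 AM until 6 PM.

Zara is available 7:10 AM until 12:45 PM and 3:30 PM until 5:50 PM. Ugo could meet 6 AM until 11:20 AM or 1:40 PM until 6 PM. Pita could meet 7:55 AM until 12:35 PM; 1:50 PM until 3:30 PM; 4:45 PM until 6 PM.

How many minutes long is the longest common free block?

205

Zara ∩ Ugo: 07:10-11:20, 15:30-17:50.
Zara ∩ Ugo ∩ Pita: 07:55-11:20, 16:45-17:50.
The longest is 07:55-11:20 at 205 minutes.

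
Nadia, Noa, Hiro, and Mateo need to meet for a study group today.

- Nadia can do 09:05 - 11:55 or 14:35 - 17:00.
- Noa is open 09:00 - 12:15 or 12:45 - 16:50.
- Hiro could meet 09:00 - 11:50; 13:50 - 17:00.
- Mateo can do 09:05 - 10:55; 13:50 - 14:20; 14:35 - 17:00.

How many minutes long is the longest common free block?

Nadia ∩ Noa: 09:05-11:55, 14:35-16:50.
Nadia ∩ Noa ∩ Hiro: 09:05-11:50, 14:35-16:50.
Nadia ∩ Noa ∩ Hiro ∩ Mateo: 09:05-10:55, 14:35-16:50.
The longest is 14:35-16:50 at 135 minutes.

135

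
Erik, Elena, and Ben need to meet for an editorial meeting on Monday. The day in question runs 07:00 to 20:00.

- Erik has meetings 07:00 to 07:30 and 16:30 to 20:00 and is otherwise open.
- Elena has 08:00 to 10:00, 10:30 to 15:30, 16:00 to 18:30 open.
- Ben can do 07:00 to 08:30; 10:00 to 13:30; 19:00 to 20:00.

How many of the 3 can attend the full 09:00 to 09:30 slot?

2

Erik free: 07:30-16:30 (invert busy blocks within the working day).
Elena free: 08:00-10:00, 10:30-15:30, 16:00-18:30.
Ben free: 07:00-08:30, 10:00-13:30, 19:00-20:00.
Erik and Elena can make the full 09:00-09:30 slot — that's 2.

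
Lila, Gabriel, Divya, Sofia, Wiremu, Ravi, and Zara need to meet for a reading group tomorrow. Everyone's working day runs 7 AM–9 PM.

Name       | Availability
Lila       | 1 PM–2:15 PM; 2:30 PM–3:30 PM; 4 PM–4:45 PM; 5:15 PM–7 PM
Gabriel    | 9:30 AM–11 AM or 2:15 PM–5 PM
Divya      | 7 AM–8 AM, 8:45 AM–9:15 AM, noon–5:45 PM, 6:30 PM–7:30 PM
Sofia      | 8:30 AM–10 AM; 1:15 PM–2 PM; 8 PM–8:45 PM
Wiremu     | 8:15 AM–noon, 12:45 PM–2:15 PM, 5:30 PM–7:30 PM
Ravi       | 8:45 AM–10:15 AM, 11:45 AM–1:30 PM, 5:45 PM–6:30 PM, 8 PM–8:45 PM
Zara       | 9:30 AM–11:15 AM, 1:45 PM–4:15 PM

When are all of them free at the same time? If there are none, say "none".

Lila ∩ Gabriel: 14:30-15:30, 16:00-16:45.
Lila ∩ Gabriel ∩ Divya: 14:30-15:30, 16:00-16:45.
Lila ∩ Gabriel ∩ Divya ∩ Sofia: ∅.
Lila ∩ Gabriel ∩ Divya ∩ Sofia ∩ Wiremu: ∅.
Lila ∩ Gabriel ∩ Divya ∩ Sofia ∩ Wiremu ∩ Ravi: ∅.
Lila ∩ Gabriel ∩ Divya ∩ Sofia ∩ Wiremu ∩ Ravi ∩ Zara: ∅.
There is no time when everyone is free.

none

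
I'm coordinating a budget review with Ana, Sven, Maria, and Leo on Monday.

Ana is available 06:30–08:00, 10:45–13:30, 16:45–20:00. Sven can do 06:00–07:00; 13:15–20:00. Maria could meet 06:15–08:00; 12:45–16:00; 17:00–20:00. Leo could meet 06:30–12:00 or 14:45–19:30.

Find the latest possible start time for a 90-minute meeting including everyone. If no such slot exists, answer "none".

Ana ∩ Sven: 06:30-07:00, 13:15-13:30, 16:45-20:00.
Ana ∩ Sven ∩ Maria: 06:30-07:00, 13:15-13:30, 17:00-20:00.
Ana ∩ Sven ∩ Maria ∩ Leo: 06:30-07:00, 17:00-19:30.
So the common availability across everyone is 06:30-07:00, 17:00-19:30.
The last common window of at least 90 minutes is 17:00-19:30; a 90-minute meeting can start as late as 18:00 and still end by 19:30.

18:00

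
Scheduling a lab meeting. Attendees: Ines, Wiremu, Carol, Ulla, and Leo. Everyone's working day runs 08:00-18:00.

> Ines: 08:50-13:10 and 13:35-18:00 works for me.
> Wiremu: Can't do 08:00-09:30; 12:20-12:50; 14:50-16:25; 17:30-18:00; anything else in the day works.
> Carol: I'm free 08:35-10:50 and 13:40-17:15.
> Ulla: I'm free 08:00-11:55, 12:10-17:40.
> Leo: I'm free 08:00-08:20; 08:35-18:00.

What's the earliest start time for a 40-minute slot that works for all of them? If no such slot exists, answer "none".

Ines free: 08:50-13:10, 13:35-18:00.
Wiremu free: 09:30-12:20, 12:50-14:50, 16:25-17:30 (invert busy blocks within the working day).
Carol free: 08:35-10:50, 13:40-17:15.
Ulla free: 08:00-11:55, 12:10-17:40.
Leo free: 08:00-08:20, 08:35-18:00.
Ines ∩ Wiremu: 09:30-12:20, 12:50-13:10, 13:35-14:50, 16:25-17:30.
Ines ∩ Wiremu ∩ Carol: 09:30-10:50, 13:40-14:50, 16:25-17:15.
Ines ∩ Wiremu ∩ Carol ∩ Ulla: 09:30-10:50, 13:40-14:50, 16:25-17:15.
Ines ∩ Wiremu ∩ Carol ∩ Ulla ∩ Leo: 09:30-10:50, 13:40-14:50, 16:25-17:15.
The first common window of at least 40 minutes is 09:30-10:50, so the earliest start is 09:30.

09:30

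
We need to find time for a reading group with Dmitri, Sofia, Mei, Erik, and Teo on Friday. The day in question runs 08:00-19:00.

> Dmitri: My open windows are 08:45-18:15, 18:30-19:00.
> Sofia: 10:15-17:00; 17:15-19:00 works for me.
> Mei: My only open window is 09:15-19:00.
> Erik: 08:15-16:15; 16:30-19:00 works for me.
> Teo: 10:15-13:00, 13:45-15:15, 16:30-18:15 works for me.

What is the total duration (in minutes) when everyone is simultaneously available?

Dmitri ∩ Sofia: 10:15-17:00, 17:15-18:15, 18:30-19:00.
Dmitri ∩ Sofia ∩ Mei: 10:15-17:00, 17:15-18:15, 18:30-19:00.
Dmitri ∩ Sofia ∩ Mei ∩ Erik: 10:15-16:15, 16:30-17:00, 17:15-18:15, 18:30-19:00.
Dmitri ∩ Sofia ∩ Mei ∩ Erik ∩ Teo: 10:15-13:00, 13:45-15:15, 16:30-17:00, 17:15-18:15.
Summing the common windows: 165 + 90 + 30 + 60 = 345 minutes.

345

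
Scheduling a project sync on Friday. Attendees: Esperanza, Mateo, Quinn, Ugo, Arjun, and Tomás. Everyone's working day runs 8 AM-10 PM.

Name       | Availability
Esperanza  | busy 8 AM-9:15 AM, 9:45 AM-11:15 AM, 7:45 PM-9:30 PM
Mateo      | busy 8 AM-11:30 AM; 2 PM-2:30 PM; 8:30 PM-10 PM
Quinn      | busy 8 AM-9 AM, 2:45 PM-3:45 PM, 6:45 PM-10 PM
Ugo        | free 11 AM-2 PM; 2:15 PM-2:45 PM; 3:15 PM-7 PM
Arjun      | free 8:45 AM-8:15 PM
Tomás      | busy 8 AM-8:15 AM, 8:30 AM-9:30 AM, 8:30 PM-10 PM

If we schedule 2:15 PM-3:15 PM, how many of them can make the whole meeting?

Esperanza free: 09:15-09:45, 11:15-19:45, 21:30-22:00 (invert busy blocks within the working day).
Mateo free: 11:30-14:00, 14:30-20:30 (invert busy blocks within the working day).
Quinn free: 09:00-14:45, 15:45-18:45 (invert busy blocks within the working day).
Ugo free: 11:00-14:00, 14:15-14:45, 15:15-19:00.
Arjun free: 08:45-20:15.
Tomás free: 08:15-08:30, 09:30-20:30 (invert busy blocks within the working day).
Esperanza, Arjun, and Tomás can make the full 14:15-15:15 slot — that's 3.

3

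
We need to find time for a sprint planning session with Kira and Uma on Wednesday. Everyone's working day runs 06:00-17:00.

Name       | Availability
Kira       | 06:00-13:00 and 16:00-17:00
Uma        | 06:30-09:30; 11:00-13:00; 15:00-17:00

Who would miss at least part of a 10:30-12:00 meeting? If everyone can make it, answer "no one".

Uma

Kira: free for 10:30-12:00. Uma: not fully free for 10:30-12:00.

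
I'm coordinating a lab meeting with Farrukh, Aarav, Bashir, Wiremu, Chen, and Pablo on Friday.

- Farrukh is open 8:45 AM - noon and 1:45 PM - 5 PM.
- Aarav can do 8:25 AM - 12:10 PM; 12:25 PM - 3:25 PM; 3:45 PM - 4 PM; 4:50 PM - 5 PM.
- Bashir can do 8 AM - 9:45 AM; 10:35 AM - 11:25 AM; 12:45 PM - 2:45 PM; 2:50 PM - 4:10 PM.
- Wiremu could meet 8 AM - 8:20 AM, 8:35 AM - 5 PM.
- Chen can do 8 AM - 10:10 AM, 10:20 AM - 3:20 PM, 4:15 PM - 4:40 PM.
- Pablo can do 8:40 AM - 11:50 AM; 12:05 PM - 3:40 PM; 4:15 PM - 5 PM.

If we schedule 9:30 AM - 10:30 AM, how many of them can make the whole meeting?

Farrukh, Aarav, Wiremu, and Pablo can make the full 09:30-10:30 slot — that's 4.

4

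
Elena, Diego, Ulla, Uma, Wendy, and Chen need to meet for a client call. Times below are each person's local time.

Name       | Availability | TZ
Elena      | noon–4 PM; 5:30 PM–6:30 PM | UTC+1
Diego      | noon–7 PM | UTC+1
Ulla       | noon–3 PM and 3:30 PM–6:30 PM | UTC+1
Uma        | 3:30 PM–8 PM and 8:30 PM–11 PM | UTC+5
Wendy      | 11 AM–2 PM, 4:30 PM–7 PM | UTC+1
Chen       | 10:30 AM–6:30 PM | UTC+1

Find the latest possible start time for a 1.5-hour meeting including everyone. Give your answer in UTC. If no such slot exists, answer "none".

Elena in UTC: 11:00-15:00, 16:30-17:30 (subtract 1h to convert from UTC+1).
Diego in UTC: 11:00-18:00 (subtract 1h to convert from UTC+1).
Ulla in UTC: 11:00-14:00, 14:30-17:30 (subtract 1h to convert from UTC+1).
Uma in UTC: 10:30-15:00, 15:30-18:00 (subtract 5h to convert from UTC+5).
Wendy in UTC: 10:00-13:00, 15:30-18:00 (subtract 1h to convert from UTC+1).
Chen in UTC: 09:30-17:30 (subtract 1h to convert from UTC+1).
Elena ∩ Diego: 11:00-15:00, 16:30-17:30.
Elena ∩ Diego ∩ Ulla: 11:00-14:00, 14:30-15:00, 16:30-17:30.
Elena ∩ Diego ∩ Ulla ∩ Uma: 11:00-14:00, 14:30-15:00, 16:30-17:30.
Elena ∩ Diego ∩ Ulla ∩ Uma ∩ Wendy: 11:00-13:00, 16:30-17:30.
Elena ∩ Diego ∩ Ulla ∩ Uma ∩ Wendy ∩ Chen: 11:00-13:00, 16:30-17:30.
The last common window of at least 90 minutes is 11:00-13:00; a 90-minute meeting can start as late as 11:30 and still end by 13:00.

11:30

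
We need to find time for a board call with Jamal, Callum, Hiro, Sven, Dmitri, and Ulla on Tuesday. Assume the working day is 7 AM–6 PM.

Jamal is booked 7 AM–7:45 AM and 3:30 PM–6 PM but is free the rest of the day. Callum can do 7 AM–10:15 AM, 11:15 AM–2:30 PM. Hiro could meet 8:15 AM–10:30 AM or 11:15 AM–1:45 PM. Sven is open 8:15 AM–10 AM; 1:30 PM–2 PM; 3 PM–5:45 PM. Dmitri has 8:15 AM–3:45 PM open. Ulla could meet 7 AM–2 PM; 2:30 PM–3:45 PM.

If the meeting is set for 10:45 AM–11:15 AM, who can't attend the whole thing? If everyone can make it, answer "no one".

Callum, Hiro, Sven

Jamal free: 07:45-15:30 (invert busy blocks within the working day).
Callum free: 07:00-10:15, 11:15-14:30.
Hiro free: 08:15-10:30, 11:15-13:45.
Sven free: 08:15-10:00, 13:30-14:00, 15:00-17:45.
Dmitri free: 08:15-15:45.
Ulla free: 07:00-14:00, 14:30-15:45.
Jamal: free for 10:45-11:15. Callum: not fully free for 10:45-11:15. Hiro: not fully free for 10:45-11:15. Sven: not fully free for 10:45-11:15. Dmitri: free for 10:45-11:15. Ulla: free for 10:45-11:15.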